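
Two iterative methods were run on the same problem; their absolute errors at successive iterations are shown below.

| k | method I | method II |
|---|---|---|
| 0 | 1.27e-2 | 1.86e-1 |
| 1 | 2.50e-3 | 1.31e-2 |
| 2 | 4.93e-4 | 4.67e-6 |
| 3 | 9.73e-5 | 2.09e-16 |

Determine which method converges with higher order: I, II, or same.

Method I: p ≈ ln(9.73e-5/4.93e-4)/ln(4.93e-4/2.50e-3) ≈ 1.00.
Method II: p ≈ ln(2.09e-16/4.67e-6)/ln(4.67e-6/1.31e-2) ≈ 3.00.
Method II has the higher order (≈3.0 vs ≈1.0).

II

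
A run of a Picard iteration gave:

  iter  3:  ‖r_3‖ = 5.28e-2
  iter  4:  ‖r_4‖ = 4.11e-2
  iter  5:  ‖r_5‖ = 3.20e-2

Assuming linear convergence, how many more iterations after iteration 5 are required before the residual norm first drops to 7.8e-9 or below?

Rate ρ ≈ ‖r_5‖/‖r_4‖ = 3.20e-2/4.11e-2 = 0.7786.
After j more steps, ‖r_{5+j}‖ ≈ 3.20e-2·ρ^j; need ρ^j ≤ 7.8e-9/3.20e-2 = 2.4375e-07.
j ≥ ln(2.4375e-07)/ln(0.7786) = -15.2271/-0.25026 = 60.845.
So 61 more iterations are needed.

61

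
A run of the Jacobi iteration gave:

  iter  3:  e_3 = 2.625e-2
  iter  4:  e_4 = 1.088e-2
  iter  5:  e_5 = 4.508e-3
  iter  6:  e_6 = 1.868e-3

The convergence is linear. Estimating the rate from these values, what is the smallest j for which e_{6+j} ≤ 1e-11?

22

Rate ρ ≈ e_6/e_5 = 1.868e-3/4.508e-3 = 0.4144.
After j more steps, e_{6+j} ≈ 1.868e-3·ρ^j; need ρ^j ≤ 1e-11/1.868e-3 = 5.35332e-09.
j ≥ ln(5.35332e-09)/ln(0.4144) = -19.0455/-0.88092 = 21.620.
So 22 more iterations are needed.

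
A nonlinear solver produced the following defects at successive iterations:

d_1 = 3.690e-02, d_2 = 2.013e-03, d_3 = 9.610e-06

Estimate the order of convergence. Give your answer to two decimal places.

p ≈ ln(d_3/d_2) / ln(d_2/d_1)
  = ln(9.610e-06/2.013e-03) / ln(2.013e-03/3.690e-02)
  = ln(0.00477397) / ln(0.0545528)
  = -5.34458 / -2.90859 ≈ 1.83752

1.84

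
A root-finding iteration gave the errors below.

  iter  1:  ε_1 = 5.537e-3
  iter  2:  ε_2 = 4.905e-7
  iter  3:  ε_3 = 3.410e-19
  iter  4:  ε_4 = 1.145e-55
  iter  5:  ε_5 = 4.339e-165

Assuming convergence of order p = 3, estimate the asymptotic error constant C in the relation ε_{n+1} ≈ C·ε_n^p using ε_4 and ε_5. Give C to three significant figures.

C ≈ ε_5 / ε_4^3
  = 4.339e-165 / (1.145e-55)^3
  = 4.339e-165 / 1.50112e-165 ≈ 2.8905

2.89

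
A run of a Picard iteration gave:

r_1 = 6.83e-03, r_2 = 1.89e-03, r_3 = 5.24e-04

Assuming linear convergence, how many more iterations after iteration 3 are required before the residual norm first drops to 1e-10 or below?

13

Rate ρ ≈ r_3/r_2 = 5.24e-04/1.89e-03 = 0.2772.
After j more steps, r_{3+j} ≈ 5.24e-04·ρ^j; need ρ^j ≤ 1e-10/5.24e-04 = 1.9084e-07.
j ≥ ln(1.9084e-07)/ln(0.2772) = -15.4718/-1.28302 = 12.059.
So 13 more iterations are needed.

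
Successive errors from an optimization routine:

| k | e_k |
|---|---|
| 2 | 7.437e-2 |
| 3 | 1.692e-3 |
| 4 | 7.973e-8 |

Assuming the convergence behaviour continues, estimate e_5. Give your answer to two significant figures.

First estimate the order: p ≈ ln(e_4/e_3) / ln(e_3/e_2) = ln(7.973e-8/1.692e-3)/ln(1.692e-3/7.437e-2) = ln(4.71217e-05)/ln(0.0227511) ≈ 2.6335.
Then e_5 ≈ e_4·(e_4/e_3)^p = 7.973e-8·(4.71217e-05)^2.6335 = 7.973e-8·4.03114e-12 ≈ 3.214e-19.

3.2e-19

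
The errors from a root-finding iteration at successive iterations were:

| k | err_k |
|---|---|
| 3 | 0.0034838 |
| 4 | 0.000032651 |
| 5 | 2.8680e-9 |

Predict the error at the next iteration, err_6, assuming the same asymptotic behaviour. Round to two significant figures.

2.2e-17

First estimate the order: p ≈ ln(err_5/err_4) / ln(err_4/err_3) = ln(2.8680e-9/0.000032651)/ln(0.000032651/0.0034838) = ln(8.7838e-05)/ln(0.00937224) ≈ 2.0000.
Then err_6 ≈ err_5·(err_5/err_4)^p = 2.8680e-9·(8.7838e-05)^2.0000 = 2.8680e-9·7.71551e-09 ≈ 2.213e-17.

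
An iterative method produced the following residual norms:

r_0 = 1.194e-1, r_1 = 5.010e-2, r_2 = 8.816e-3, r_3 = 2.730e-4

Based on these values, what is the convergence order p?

2

Consecutive ratios: r_3/r_2 = 2.730e-4/8.816e-3 = 0.0309664, r_2/r_1 = 8.816e-3/5.010e-2 = 0.175968.
p ≈ ln(0.0309664)/ln(0.175968) = -3.4749/-1.7375 ≈ 2.00.
So the convergence is quadratic (order 2).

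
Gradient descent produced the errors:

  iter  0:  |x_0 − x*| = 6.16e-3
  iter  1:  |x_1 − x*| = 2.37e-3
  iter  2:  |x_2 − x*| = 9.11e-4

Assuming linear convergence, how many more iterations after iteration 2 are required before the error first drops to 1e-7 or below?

Rate ρ ≈ |x_2 − x*|/|x_1 − x*| = 9.11e-4/2.37e-3 = 0.3844.
After j more steps, |x_{2+j} − x*| ≈ 9.11e-4·ρ^j; need ρ^j ≤ 1e-7/9.11e-4 = 0.000109769.
j ≥ ln(0.000109769)/ln(0.3844) = -9.1171/-0.95607 = 9.536.
So 10 more iterations are needed.

10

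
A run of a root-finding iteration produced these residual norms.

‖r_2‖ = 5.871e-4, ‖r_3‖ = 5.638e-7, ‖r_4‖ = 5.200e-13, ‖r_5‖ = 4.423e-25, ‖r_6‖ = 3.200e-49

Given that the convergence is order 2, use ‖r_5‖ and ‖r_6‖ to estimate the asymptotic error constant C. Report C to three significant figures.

C ≈ ‖r_6‖ / ‖r_5‖^2
  = 3.200e-49 / (4.423e-25)^2
  = 3.200e-49 / 1.95629e-49 ≈ 1.6357

1.64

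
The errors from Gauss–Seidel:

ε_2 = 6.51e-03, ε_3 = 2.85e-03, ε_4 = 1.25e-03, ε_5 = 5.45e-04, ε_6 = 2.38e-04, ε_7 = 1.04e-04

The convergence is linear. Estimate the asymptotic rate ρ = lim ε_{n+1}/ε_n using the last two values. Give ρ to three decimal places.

ρ ≈ ε_7/ε_6 = 1.04e-04/2.38e-04 = 0.43697

0.437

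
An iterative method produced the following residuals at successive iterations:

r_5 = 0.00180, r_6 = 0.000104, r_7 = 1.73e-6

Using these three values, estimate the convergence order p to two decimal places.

p ≈ ln(r_7/r_6) / ln(r_6/r_5)
  = ln(1.73e-6/0.000104) / ln(0.000104/0.00180)
  = ln(0.0166346) / ln(0.0577778)
  = -4.09627 / -2.85115 ≈ 1.43671

1.44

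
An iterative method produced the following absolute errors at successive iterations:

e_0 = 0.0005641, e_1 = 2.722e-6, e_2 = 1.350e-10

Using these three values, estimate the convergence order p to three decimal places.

1.858

p ≈ ln(e_2/e_1) / ln(e_1/e_0)
  = ln(1.350e-10/2.722e-6) / ln(2.722e-6/0.0005641)
  = ln(4.95959e-05) / ln(0.00482539)
  = -9.911602 / -5.333864 ≈ 1.858240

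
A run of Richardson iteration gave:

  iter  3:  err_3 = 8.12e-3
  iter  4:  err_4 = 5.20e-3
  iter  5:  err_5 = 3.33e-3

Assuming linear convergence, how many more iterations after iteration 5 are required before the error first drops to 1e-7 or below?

Rate ρ ≈ err_5/err_4 = 3.33e-3/5.20e-3 = 0.6404.
After j more steps, err_{5+j} ≈ 3.33e-3·ρ^j; need ρ^j ≤ 1e-7/3.33e-3 = 3.003e-05.
j ≥ ln(3.003e-05)/ln(0.6404) = -10.4133/-0.44566 = 23.366.
So 24 more iterations are needed.

24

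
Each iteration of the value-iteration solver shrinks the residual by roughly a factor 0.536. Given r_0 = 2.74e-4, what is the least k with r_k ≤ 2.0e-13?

After k steps, r_k ≈ 2.74e-4·0.536^k.
Need 0.536^k ≤ 2.0e-13/2.74e-4 = 7.29927e-10.
k ≥ ln(7.29927e-10)/ln(0.536) = -21.0381/-0.62362 = 33.735.
Smallest integer k = 34.

34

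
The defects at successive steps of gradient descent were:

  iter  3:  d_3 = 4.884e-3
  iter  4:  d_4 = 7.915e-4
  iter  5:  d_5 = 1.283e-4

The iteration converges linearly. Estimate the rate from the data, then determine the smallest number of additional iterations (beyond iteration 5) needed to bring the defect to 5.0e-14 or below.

Rate ρ ≈ d_5/d_4 = 1.283e-4/7.915e-4 = 0.1621.
After j more steps, d_{5+j} ≈ 1.283e-4·ρ^j; need ρ^j ≤ 5.0e-14/1.283e-4 = 3.89712e-10.
j ≥ ln(3.89712e-10)/ln(0.1621) = -21.6656/-1.81954 = 11.907.
So 12 more iterations are needed.

12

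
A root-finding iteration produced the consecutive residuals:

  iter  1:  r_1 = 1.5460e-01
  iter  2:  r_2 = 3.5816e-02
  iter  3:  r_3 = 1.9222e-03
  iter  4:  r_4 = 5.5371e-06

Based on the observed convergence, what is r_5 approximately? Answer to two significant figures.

4.6e-11

First estimate the order: p ≈ ln(r_4/r_3) / ln(r_3/r_2) = ln(5.5371e-06/1.9222e-03)/ln(1.9222e-03/3.5816e-02) = ln(0.00288061)/ln(0.0536688) ≈ 2.0000.
Then r_5 ≈ r_4·(r_4/r_3)^p = 5.5371e-06·(0.00288061)^2.0000 = 5.5371e-06·8.29791e-06 ≈ 4.595e-11.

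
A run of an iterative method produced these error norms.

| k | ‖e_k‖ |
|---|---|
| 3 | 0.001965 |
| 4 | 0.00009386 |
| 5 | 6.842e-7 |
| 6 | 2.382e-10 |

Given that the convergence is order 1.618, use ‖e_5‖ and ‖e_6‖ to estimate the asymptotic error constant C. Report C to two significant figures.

2.2

C ≈ ‖e_6‖ / ‖e_5‖^1.618
  = 2.382e-10 / (6.842e-7)^1.618
  = 2.382e-10 / 1.06005e-10 ≈ 2.2471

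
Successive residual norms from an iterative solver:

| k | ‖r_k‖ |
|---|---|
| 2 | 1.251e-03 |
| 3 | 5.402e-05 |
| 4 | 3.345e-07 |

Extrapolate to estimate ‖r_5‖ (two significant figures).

8.9e-11

First estimate the order: p ≈ ln(‖r_4‖/‖r_3‖) / ln(‖r_3‖/‖r_2‖) = ln(3.345e-07/5.402e-05)/ln(5.402e-05/1.251e-03) = ln(0.00619215)/ln(0.0431815) ≈ 1.6181.
Then ‖r_5‖ ≈ ‖r_4‖·(‖r_4‖/‖r_3‖)^p = 3.345e-07·(0.00619215)^1.6181 = 3.345e-07·0.000267288 ≈ 8.941e-11.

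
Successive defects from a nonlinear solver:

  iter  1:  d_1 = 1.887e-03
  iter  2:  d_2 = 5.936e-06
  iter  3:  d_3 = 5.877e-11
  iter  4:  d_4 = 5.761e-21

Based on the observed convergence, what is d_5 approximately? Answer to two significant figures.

5.5e-41

First estimate the order: p ≈ ln(d_4/d_3) / ln(d_3/d_2) = ln(5.761e-21/5.877e-11)/ln(5.877e-11/5.936e-06) = ln(9.80262e-11)/ln(9.90061e-06) ≈ 2.0000.
Then d_5 ≈ d_4·(d_4/d_3)^p = 5.761e-21·(9.80262e-11)^2.0000 = 5.761e-21·9.60914e-21 ≈ 5.536e-41.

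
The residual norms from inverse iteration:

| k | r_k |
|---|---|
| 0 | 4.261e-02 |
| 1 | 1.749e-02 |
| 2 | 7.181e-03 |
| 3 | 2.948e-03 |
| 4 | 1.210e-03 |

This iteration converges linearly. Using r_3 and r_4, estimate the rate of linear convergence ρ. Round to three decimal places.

0.410

ρ ≈ r_4/r_3 = 1.210e-03/2.948e-03 = 0.41045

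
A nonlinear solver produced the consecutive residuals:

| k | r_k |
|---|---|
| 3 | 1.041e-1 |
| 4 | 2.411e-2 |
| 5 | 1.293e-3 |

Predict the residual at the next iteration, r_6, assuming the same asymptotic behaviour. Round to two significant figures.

3.7e-6

First estimate the order: p ≈ ln(r_5/r_4) / ln(r_4/r_3) = ln(1.293e-3/2.411e-2)/ln(2.411e-2/1.041e-1) = ln(0.0536292)/ln(0.231604) ≈ 2.0001.
Then r_6 ≈ r_5·(r_5/r_4)^p = 1.293e-3·(0.0536292)^2.0001 = 1.293e-3·0.00287525 ≈ 3.718e-06.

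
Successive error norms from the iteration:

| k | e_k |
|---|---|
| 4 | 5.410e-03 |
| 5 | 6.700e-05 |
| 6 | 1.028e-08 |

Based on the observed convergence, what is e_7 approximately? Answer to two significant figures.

2.4e-16

First estimate the order: p ≈ ln(e_6/e_5) / ln(e_5/e_4) = ln(1.028e-08/6.700e-05)/ln(6.700e-05/5.410e-03) = ln(0.000153433)/ln(0.0123845) ≈ 1.9999.
Then e_7 ≈ e_6·(e_6/e_5)^p = 1.028e-08·(0.000153433)^1.9999 = 1.028e-08·2.35624e-08 ≈ 2.422e-16.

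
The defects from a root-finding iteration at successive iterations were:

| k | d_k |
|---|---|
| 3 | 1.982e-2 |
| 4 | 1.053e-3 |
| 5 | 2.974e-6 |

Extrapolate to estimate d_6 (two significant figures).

2.4e-11

First estimate the order: p ≈ ln(d_5/d_4) / ln(d_4/d_3) = ln(2.974e-6/1.053e-3)/ln(1.053e-3/1.982e-2) = ln(0.00282431)/ln(0.0531282) ≈ 1.9998.
Then d_6 ≈ d_5·(d_5/d_4)^p = 2.974e-6·(0.00282431)^1.9998 = 2.974e-6·7.9861e-06 ≈ 2.375e-11.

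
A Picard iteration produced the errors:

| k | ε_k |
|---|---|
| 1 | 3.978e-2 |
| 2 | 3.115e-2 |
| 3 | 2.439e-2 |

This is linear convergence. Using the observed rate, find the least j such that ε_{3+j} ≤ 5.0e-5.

Rate ρ ≈ ε_3/ε_2 = 2.439e-2/3.115e-2 = 0.7830.
After j more steps, ε_{3+j} ≈ 2.439e-2·ρ^j; need ρ^j ≤ 5.0e-5/2.439e-2 = 0.00205002.
j ≥ ln(0.00205002)/ln(0.7830) = -6.1899/-0.24462 = 25.304.
So 26 more iterations are needed.

26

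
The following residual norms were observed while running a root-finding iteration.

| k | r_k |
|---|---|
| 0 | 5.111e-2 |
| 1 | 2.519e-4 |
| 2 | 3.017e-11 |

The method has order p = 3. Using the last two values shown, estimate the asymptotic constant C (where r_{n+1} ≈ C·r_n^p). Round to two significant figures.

C ≈ r_2 / r_1^3
  = 3.017e-11 / (2.519e-4)^3
  = 3.017e-11 / 1.5984e-11 ≈ 1.8875

1.9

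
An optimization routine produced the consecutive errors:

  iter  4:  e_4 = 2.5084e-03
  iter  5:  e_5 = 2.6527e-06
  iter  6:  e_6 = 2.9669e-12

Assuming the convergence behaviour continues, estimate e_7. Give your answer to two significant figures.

3.7e-24

First estimate the order: p ≈ ln(e_6/e_5) / ln(e_5/e_4) = ln(2.9669e-12/2.6527e-06)/ln(2.6527e-06/2.5084e-03) = ln(1.11845e-06)/ln(0.00105753) ≈ 2.0000.
Then e_7 ≈ e_6·(e_6/e_5)^p = 2.9669e-12·(1.11845e-06)^2.0000 = 2.9669e-12·1.25093e-12 ≈ 3.711e-24.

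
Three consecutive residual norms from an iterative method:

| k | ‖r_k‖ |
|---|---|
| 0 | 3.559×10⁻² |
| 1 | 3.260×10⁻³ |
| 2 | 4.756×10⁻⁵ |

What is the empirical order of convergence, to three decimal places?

p ≈ ln(‖r_2‖/‖r_1‖) / ln(‖r_1‖/‖r_0‖)
  = ln(4.756×10⁻⁵/3.260×10⁻³) / ln(3.260×10⁻³/3.559×10⁻²)
  = ln(0.014589) / ln(0.0915988)
  = -4.227487 / -2.390337 ≈ 1.768574

1.769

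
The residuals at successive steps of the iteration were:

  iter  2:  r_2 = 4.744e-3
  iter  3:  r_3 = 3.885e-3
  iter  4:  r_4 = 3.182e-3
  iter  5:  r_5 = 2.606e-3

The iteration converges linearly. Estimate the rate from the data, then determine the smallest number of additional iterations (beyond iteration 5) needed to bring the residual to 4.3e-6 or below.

Rate ρ ≈ r_5/r_4 = 2.606e-3/3.182e-3 = 0.8190.
After j more steps, r_{5+j} ≈ 2.606e-3·ρ^j; need ρ^j ≤ 4.3e-6/2.606e-3 = 0.00165004.
j ≥ ln(0.00165004)/ln(0.8190) = -6.4070/-0.19967 = 32.088.
So 33 more iterations are needed.

33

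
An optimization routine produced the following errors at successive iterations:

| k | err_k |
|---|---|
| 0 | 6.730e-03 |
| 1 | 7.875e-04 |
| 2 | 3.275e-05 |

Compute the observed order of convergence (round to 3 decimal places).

p ≈ ln(err_2/err_1) / ln(err_1/err_0)
  = ln(3.275e-05/7.875e-04) / ln(7.875e-04/6.730e-03)
  = ln(0.0415873) / ln(0.117013)
  = -3.179960 / -2.145470 ≈ 1.482174

1.482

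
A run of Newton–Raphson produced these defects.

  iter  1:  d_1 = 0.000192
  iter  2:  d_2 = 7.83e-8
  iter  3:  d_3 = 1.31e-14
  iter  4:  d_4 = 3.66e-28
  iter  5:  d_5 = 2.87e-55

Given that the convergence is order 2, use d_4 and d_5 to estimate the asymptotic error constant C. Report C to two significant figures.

C ≈ d_5 / d_4^2
  = 2.87e-55 / (3.66e-28)^2
  = 2.87e-55 / 1.33956e-55 ≈ 2.1425

2.1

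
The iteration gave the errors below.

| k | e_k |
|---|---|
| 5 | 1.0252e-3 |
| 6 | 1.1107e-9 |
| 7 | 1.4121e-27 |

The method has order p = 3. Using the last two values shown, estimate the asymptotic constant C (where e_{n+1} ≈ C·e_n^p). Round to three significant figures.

1.03

C ≈ e_7 / e_6^3
  = 1.4121e-27 / (1.1107e-9)^3
  = 1.4121e-27 / 1.37022e-27 ≈ 1.0306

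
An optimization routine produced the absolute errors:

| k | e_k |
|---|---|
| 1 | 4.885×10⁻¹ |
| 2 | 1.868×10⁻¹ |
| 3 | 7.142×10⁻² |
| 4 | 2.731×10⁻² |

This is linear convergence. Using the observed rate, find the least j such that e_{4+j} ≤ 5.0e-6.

9

Rate ρ ≈ e_4/e_3 = 2.731×10⁻²/7.142×10⁻² = 0.3824.
After j more steps, e_{4+j} ≈ 2.731×10⁻²·ρ^j; need ρ^j ≤ 5.0e-6/2.731×10⁻² = 0.000183083.
j ≥ ln(0.000183083)/ln(0.3824) = -8.6056/-0.96129 = 8.952.
So 9 more iterations are needed.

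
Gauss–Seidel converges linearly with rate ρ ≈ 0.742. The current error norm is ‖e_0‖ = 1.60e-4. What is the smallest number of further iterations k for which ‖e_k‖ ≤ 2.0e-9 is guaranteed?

38

After k steps, ‖e_k‖ ≈ 1.60e-4·0.742^k.
Need 0.742^k ≤ 2.0e-9/1.60e-4 = 1.25e-05.
k ≥ ln(1.25e-05)/ln(0.742) = -11.2898/-0.29841 = 37.833.
Smallest integer k = 38.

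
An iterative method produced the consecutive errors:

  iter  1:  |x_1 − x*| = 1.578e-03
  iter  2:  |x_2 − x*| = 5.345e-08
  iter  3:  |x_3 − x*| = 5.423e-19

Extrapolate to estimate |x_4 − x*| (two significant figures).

First estimate the order: p ≈ ln(|x_3 − x*|/|x_2 − x*|) / ln(|x_2 − x*|/|x_1 − x*|) = ln(5.423e-19/5.345e-08)/ln(5.345e-08/1.578e-03) = ln(1.01459e-11)/ln(3.3872e-05) ≈ 2.4594.
Then |x_4 − x*| ≈ |x_3 − x*|·(|x_3 − x*|/|x_2 − x*|)^p = 5.423e-19·(1.01459e-11)^2.4594 = 5.423e-19·9.1637e-28 ≈ 4.969e-46.

5.0e-46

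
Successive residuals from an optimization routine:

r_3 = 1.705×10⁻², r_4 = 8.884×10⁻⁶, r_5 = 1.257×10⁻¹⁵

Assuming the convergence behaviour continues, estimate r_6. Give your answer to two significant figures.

First estimate the order: p ≈ ln(r_5/r_4) / ln(r_4/r_3) = ln(1.257×10⁻¹⁵/8.884×10⁻⁶)/ln(8.884×10⁻⁶/1.705×10⁻²) = ln(1.4149e-10)/ln(0.000521056) ≈ 3.0000.
Then r_6 ≈ r_5·(r_5/r_4)^p = 1.257×10⁻¹⁵·(1.4149e-10)^3.0000 = 1.257×10⁻¹⁵·2.83255e-30 ≈ 3.561e-45.

3.6e-45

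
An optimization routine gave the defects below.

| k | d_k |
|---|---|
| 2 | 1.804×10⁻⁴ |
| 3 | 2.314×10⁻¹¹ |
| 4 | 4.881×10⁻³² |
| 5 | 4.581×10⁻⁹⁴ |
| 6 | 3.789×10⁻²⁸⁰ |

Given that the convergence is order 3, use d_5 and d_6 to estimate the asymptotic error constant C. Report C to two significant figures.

3.9

C ≈ d_6 / d_5^3
  = 3.789×10⁻²⁸⁰ / (4.581×10⁻⁹⁴)^3
  = 3.789×10⁻²⁸⁰ / 9.61349e-281 ≈ 3.9413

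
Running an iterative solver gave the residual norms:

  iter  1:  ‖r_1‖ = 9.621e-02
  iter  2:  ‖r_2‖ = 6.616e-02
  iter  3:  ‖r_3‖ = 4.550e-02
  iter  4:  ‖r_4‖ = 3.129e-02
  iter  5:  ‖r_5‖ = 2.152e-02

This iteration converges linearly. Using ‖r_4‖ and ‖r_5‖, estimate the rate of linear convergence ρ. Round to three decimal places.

ρ ≈ ‖r_5‖/‖r_4‖ = 2.152e-02/3.129e-02 = 0.68776

0.688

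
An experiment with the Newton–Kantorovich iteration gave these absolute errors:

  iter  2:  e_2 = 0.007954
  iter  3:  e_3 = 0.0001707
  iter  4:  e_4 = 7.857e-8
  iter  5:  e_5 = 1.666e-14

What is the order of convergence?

Consecutive ratios: e_5/e_4 = 1.666e-14/7.857e-8 = 2.1204e-07, e_4/e_3 = 7.857e-8/0.0001707 = 0.000460281.
p ≈ ln(2.1204e-07)/ln(0.000460281) = -15.3665/-7.6837 ≈ 2.00.
So the convergence is quadratic (order 2).

2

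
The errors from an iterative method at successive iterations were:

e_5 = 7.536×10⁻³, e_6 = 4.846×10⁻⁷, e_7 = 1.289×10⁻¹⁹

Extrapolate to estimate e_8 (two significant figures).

First estimate the order: p ≈ ln(e_7/e_6) / ln(e_6/e_5) = ln(1.289×10⁻¹⁹/4.846×10⁻⁷)/ln(4.846×10⁻⁷/7.536×10⁻³) = ln(2.65993e-13)/ln(6.43047e-05) ≈ 3.0000.
Then e_8 ≈ e_7·(e_7/e_6)^p = 1.289×10⁻¹⁹·(2.65993e-13)^3.0000 = 1.289×10⁻¹⁹·1.88196e-38 ≈ 2.426e-57.

2.4e-57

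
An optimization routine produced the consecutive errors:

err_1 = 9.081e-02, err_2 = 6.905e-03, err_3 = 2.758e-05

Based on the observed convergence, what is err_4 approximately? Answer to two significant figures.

First estimate the order: p ≈ ln(err_3/err_2) / ln(err_2/err_1) = ln(2.758e-05/6.905e-03)/ln(6.905e-03/9.081e-02) = ln(0.00399421)/ln(0.0760379) ≈ 2.1436.
Then err_4 ≈ err_3·(err_3/err_2)^p = 2.758e-05·(0.00399421)^2.1436 = 2.758e-05·7.21817e-06 ≈ 1.991e-10.

2.0e-10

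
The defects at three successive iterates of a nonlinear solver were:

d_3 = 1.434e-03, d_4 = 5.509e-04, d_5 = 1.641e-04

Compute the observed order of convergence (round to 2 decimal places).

p ≈ ln(d_5/d_4) / ln(d_4/d_3)
  = ln(1.641e-04/5.509e-04) / ln(5.509e-04/1.434e-03)
  = ln(0.297876) / ln(0.38417)
  = -1.21108 / -0.95667 ≈ 1.26593

1.27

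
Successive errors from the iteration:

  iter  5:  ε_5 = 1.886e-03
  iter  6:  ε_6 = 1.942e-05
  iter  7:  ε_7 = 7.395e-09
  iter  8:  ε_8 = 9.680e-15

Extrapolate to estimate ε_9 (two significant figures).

First estimate the order: p ≈ ln(ε_8/ε_7) / ln(ε_7/ε_6) = ln(9.680e-15/7.395e-09)/ln(7.395e-09/1.942e-05) = ln(1.30899e-06)/ln(0.000380793) ≈ 1.7205.
Then ε_9 ≈ ε_8·(ε_8/ε_7)^p = 9.680e-15·(1.30899e-06)^1.7205 = 9.680e-15·7.55421e-11 ≈ 7.312e-25.

7.3e-25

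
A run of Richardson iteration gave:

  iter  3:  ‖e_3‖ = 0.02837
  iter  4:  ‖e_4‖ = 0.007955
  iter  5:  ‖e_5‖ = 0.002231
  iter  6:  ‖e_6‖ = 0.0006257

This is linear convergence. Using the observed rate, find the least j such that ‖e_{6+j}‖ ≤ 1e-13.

Rate ρ ≈ ‖e_6‖/‖e_5‖ = 0.0006257/0.002231 = 0.2805.
After j more steps, ‖e_{6+j}‖ ≈ 0.0006257·ρ^j; need ρ^j ≤ 1e-13/0.0006257 = 1.59821e-10.
j ≥ ln(1.59821e-10)/ln(0.2805) = -22.5570/-1.27118 = 17.745.
So 18 more iterations are needed.

18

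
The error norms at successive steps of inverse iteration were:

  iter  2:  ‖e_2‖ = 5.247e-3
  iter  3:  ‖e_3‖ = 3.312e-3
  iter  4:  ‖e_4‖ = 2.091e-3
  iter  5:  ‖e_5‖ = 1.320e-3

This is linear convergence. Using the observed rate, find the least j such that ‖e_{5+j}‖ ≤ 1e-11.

41

Rate ρ ≈ ‖e_5‖/‖e_4‖ = 1.320e-3/2.091e-3 = 0.6313.
After j more steps, ‖e_{5+j}‖ ≈ 1.320e-3·ρ^j; need ρ^j ≤ 1e-11/1.320e-3 = 7.57576e-09.
j ≥ ln(7.57576e-09)/ln(0.6313) = -18.6983/-0.45997 = 40.651.
So 41 more iterations are needed.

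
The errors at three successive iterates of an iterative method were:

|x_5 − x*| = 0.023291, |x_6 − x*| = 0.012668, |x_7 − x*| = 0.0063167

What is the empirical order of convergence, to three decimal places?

p ≈ ln(|x_7 − x*|/|x_6 − x*|) / ln(|x_6 − x*|/|x_5 − x*|)
  = ln(0.0063167/0.012668) / ln(0.012668/0.023291)
  = ln(0.498634) / ln(0.543901)
  = -0.695883 / -0.608988 ≈ 1.142688

1.143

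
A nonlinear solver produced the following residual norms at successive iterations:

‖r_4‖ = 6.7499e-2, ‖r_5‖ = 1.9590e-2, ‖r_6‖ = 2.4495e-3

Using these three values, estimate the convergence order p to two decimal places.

1.68

p ≈ ln(‖r_6‖/‖r_5‖) / ln(‖r_5‖/‖r_4‖)
  = ln(2.4495e-3/1.9590e-2) / ln(1.9590e-2/6.7499e-2)
  = ln(0.125038) / ln(0.290227)
  = -2.07914 / -1.23709 ≈ 1.68067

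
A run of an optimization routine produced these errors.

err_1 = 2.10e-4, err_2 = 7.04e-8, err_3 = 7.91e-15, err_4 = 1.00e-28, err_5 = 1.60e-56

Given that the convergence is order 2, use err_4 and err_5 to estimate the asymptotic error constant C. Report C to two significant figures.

C ≈ err_5 / err_4^2
  = 1.60e-56 / (1.00e-28)^2
  = 1.60e-56 / 1e-56 ≈ 1.6

1.6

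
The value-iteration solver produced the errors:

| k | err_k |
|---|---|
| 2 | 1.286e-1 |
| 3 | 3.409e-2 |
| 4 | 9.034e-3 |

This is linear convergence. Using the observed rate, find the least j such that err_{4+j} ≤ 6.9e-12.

16

Rate ρ ≈ err_4/err_3 = 9.034e-3/3.409e-2 = 0.2650.
After j more steps, err_{4+j} ≈ 9.034e-3·ρ^j; need ρ^j ≤ 6.9e-12/9.034e-3 = 7.63781e-10.
j ≥ ln(7.63781e-10)/ln(0.2650) = -20.9927/-1.32803 = 15.807.
So 16 more iterations are needed.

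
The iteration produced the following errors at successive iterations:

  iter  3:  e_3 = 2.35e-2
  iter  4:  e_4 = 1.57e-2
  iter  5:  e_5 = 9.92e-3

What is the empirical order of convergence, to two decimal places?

1.14

p ≈ ln(e_5/e_4) / ln(e_4/e_3)
  = ln(9.92e-3/1.57e-2) / ln(1.57e-2/2.35e-2)
  = ln(0.631847) / ln(0.668085)
  = -0.45911 / -0.40334 ≈ 1.13827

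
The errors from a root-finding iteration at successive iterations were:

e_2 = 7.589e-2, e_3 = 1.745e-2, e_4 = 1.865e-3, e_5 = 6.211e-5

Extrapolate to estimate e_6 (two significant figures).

3.5e-7

First estimate the order: p ≈ ln(e_5/e_4) / ln(e_4/e_3) = ln(6.211e-5/1.865e-3)/ln(1.865e-3/1.745e-2) = ln(0.0333029)/ln(0.106877) ≈ 1.5215.
Then e_6 ≈ e_5·(e_5/e_4)^p = 6.211e-5·(0.0333029)^1.5215 = 6.211e-5·0.0056488 ≈ 3.508e-07.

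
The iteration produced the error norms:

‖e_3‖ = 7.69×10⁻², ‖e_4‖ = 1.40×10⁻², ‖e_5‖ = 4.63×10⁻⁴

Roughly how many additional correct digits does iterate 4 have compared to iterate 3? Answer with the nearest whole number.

Digits gained ≈ log₁₀(‖e_3‖/‖e_4‖) = log₁₀(7.69×10⁻²/1.40×10⁻²) = log₁₀(5.49286) ≈ 0.740.

1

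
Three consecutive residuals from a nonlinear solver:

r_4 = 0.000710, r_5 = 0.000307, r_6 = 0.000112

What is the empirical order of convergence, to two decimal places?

p ≈ ln(r_6/r_5) / ln(r_5/r_4)
  = ln(0.000112/0.000307) / ln(0.000307/0.000710)
  = ln(0.364821) / ln(0.432394)
  = -1.00835 / -0.83842 ≈ 1.20268

1.20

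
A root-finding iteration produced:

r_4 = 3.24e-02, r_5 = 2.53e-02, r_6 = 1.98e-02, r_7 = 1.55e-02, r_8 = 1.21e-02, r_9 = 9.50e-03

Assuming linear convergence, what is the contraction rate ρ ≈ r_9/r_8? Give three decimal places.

0.785

ρ ≈ r_9/r_8 = 9.50e-03/1.21e-02 = 0.78512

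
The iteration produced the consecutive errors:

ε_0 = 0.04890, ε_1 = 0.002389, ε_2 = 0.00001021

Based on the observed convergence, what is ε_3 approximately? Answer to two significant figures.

First estimate the order: p ≈ ln(ε_2/ε_1) / ln(ε_1/ε_0) = ln(0.00001021/0.002389)/ln(0.002389/0.04890) = ln(0.00427375)/ln(0.0488548) ≈ 1.8070.
Then ε_3 ≈ ε_2·(ε_2/ε_1)^p = 0.00001021·(0.00427375)^1.8070 = 0.00001021·5.23446e-05 ≈ 5.344e-10.

5.3e-10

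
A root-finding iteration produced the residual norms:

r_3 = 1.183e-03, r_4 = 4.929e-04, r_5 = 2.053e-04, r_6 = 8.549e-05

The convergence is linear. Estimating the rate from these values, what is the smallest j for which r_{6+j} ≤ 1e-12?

Rate ρ ≈ r_6/r_5 = 8.549e-05/2.053e-04 = 0.4164.
After j more steps, r_{6+j} ≈ 8.549e-05·ρ^j; need ρ^j ≤ 1e-12/8.549e-05 = 1.16973e-08.
j ≥ ln(1.16973e-08)/ln(0.4164) = -18.2639/-0.87611 = 20.847.
So 21 more iterations are needed.

21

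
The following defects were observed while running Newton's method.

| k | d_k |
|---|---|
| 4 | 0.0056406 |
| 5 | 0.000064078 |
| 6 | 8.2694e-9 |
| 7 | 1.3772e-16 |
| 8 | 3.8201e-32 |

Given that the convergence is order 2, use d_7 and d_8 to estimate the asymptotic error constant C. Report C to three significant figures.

C ≈ d_8 / d_7^2
  = 3.8201e-32 / (1.3772e-16)^2
  = 3.8201e-32 / 1.89668e-32 ≈ 2.0141

2.01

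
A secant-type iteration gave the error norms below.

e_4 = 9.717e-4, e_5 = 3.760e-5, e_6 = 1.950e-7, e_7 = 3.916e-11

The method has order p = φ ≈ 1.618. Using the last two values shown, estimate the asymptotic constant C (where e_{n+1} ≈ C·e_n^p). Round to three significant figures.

C ≈ e_7 / e_6^1.618
  = 3.916e-11 / (1.950e-7)^1.618
  = 3.916e-11 / 1.39084e-11 ≈ 2.8156

2.82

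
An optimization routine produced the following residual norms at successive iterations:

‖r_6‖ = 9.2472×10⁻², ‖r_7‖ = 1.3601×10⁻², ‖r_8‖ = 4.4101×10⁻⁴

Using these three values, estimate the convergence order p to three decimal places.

p ≈ ln(‖r_8‖/‖r_7‖) / ln(‖r_7‖/‖r_6‖)
  = ln(4.4101×10⁻⁴/1.3601×10⁻²) / ln(1.3601×10⁻²/9.2472×10⁻²)
  = ln(0.0324248) / ln(0.147082)
  = -3.428832 / -1.916765 ≈ 1.788864

1.789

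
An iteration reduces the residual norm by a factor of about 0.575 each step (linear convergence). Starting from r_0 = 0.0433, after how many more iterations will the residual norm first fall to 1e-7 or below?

After k steps, r_k ≈ 0.0433·0.575^k.
Need 0.575^k ≤ 1e-7/0.0433 = 2.30947e-06.
k ≥ ln(2.30947e-06)/ln(0.575) = -12.9785/-0.55339 = 23.453.
Smallest integer k = 24.

24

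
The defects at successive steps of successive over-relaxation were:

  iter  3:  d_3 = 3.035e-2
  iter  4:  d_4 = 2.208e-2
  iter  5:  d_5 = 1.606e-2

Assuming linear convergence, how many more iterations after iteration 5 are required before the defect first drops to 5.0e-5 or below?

19

Rate ρ ≈ d_5/d_4 = 1.606e-2/2.208e-2 = 0.7274.
After j more steps, d_{5+j} ≈ 1.606e-2·ρ^j; need ρ^j ≤ 5.0e-5/1.606e-2 = 0.00311333.
j ≥ ln(0.00311333)/ln(0.7274) = -5.7721/-0.31828 = 18.135.
So 19 more iterations are needed.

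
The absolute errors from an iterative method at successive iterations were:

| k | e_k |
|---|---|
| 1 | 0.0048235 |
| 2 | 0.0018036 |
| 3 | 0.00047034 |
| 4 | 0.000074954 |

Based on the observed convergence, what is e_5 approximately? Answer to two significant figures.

First estimate the order: p ≈ ln(e_4/e_3) / ln(e_3/e_2) = ln(0.000074954/0.00047034)/ln(0.00047034/0.0018036) = ln(0.159361)/ln(0.260778) ≈ 1.3664.
Then e_5 ≈ e_4·(e_4/e_3)^p = 0.000074954·(0.159361)^1.3664 = 0.000074954·0.0813083 ≈ 6.094e-06.

6.1e-6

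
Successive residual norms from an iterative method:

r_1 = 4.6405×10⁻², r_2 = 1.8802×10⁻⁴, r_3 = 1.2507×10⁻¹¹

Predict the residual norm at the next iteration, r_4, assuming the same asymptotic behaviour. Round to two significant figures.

3.7e-33

First estimate the order: p ≈ ln(r_3/r_2) / ln(r_2/r_1) = ln(1.2507×10⁻¹¹/1.8802×10⁻⁴)/ln(1.8802×10⁻⁴/4.6405×10⁻²) = ln(6.65195e-08)/ln(0.00405172) ≈ 3.0000.
Then r_4 ≈ r_3·(r_3/r_2)^p = 1.2507×10⁻¹¹·(6.65195e-08)^3.0000 = 1.2507×10⁻¹¹·2.94338e-22 ≈ 3.681e-33.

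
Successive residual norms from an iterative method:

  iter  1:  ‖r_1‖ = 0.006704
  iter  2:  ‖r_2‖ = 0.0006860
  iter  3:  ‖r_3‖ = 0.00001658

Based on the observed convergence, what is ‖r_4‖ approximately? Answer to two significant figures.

First estimate the order: p ≈ ln(‖r_3‖/‖r_2‖) / ln(‖r_2‖/‖r_1‖) = ln(0.00001658/0.0006860)/ln(0.0006860/0.006704) = ln(0.0241691)/ln(0.102327) ≈ 1.6331.
Then ‖r_4‖ ≈ ‖r_3‖·(‖r_3‖/‖r_2‖)^p = 0.00001658·(0.0241691)^1.6331 = 0.00001658·0.0022893 ≈ 3.796e-08.

3.8e-8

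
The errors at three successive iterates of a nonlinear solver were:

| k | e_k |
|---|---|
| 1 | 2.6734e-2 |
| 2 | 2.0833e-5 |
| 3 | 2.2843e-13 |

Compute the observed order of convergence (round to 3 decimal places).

p ≈ ln(e_3/e_2) / ln(e_2/e_1)
  = ln(2.2843e-13/2.0833e-5) / ln(2.0833e-5/2.6734e-2)
  = ln(1.09648e-08) / ln(0.00077927)
  = -18.328576 / -7.157153 ≈ 2.560875

2.561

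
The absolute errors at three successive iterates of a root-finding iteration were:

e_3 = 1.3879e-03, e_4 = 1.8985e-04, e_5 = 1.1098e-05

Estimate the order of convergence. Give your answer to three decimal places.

p ≈ ln(e_5/e_4) / ln(e_4/e_3)
  = ln(1.1098e-05/1.8985e-04) / ln(1.8985e-04/1.3879e-03)
  = ln(0.0584567) / ln(0.136789)
  = -2.839469 / -1.989316 ≈ 1.427359

1.427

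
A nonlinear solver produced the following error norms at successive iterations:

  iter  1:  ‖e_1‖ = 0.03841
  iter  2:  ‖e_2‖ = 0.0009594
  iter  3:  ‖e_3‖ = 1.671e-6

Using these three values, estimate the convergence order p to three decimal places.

1.722

p ≈ ln(‖e_3‖/‖e_2‖) / ln(‖e_2‖/‖e_1‖)
  = ln(1.671e-6/0.0009594) / ln(0.0009594/0.03841)
  = ln(0.00174171) / ln(0.0249779)
  = -6.352888 / -3.689764 ≈ 1.721760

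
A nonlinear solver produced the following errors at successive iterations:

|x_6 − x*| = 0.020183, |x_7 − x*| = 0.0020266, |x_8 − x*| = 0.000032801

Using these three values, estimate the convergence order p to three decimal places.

1.794

p ≈ ln(|x_8 − x*|/|x_7 − x*|) / ln(|x_7 − x*|/|x_6 − x*|)
  = ln(0.000032801/0.0020266) / ln(0.0020266/0.020183)
  = ln(0.0161852) / ln(0.100411)
  = -4.123658 / -2.298484 ≈ 1.794077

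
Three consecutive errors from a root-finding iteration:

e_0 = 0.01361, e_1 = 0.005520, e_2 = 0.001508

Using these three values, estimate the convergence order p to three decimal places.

p ≈ ln(e_2/e_1) / ln(e_1/e_0)
  = ln(0.001508/0.005520) / ln(0.005520/0.01361)
  = ln(0.273188) / ln(0.405584)
  = -1.297595 / -0.902427 ≈ 1.437895

1.438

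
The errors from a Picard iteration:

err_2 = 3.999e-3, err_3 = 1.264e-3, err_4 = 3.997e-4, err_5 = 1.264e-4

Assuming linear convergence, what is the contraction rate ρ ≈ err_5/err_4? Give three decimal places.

0.316

ρ ≈ err_5/err_4 = 1.264e-4/3.997e-4 = 0.31624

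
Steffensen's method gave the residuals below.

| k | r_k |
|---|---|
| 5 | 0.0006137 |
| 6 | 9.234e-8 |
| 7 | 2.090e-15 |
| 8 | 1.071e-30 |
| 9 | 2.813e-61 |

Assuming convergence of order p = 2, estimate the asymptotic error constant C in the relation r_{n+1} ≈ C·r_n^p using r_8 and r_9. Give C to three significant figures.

C ≈ r_9 / r_8^2
  = 2.813e-61 / (1.071e-30)^2
  = 2.813e-61 / 1.14704e-60 ≈ 0.24524

0.245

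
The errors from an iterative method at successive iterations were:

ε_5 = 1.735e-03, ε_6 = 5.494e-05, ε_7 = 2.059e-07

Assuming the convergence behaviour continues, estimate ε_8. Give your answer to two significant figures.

2.4e-11

First estimate the order: p ≈ ln(ε_7/ε_6) / ln(ε_6/ε_5) = ln(2.059e-07/5.494e-05)/ln(5.494e-05/1.735e-03) = ln(0.00374772)/ln(0.0316657) ≈ 1.6181.
Then ε_8 ≈ ε_7·(ε_7/ε_6)^p = 2.059e-07·(0.00374772)^1.6181 = 2.059e-07·0.000118608 ≈ 2.442e-11.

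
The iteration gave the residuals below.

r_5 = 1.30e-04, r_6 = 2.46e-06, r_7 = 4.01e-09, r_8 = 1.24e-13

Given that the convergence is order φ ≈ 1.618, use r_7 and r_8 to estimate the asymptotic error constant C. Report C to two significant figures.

C ≈ r_8 / r_7^1.618
  = 1.24e-13 / (4.01e-09)^1.618
  = 1.24e-13 / 2.59351e-14 ≈ 4.7812

4.8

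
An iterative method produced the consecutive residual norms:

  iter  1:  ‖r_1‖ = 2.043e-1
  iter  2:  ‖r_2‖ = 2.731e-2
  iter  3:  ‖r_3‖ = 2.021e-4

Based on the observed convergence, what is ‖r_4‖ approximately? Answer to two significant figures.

First estimate the order: p ≈ ln(‖r_3‖/‖r_2‖) / ln(‖r_2‖/‖r_1‖) = ln(2.021e-4/2.731e-2)/ln(2.731e-2/2.043e-1) = ln(0.00740022)/ln(0.133676) ≈ 2.4381.
Then ‖r_4‖ ≈ ‖r_3‖·(‖r_3‖/‖r_2‖)^p = 2.021e-4·(0.00740022)^2.4381 = 2.021e-4·6.38271e-06 ≈ 1.29e-09.

1.3e-9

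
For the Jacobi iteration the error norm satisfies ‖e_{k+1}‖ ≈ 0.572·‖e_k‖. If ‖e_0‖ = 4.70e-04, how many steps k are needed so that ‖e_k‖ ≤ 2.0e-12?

After k steps, ‖e_k‖ ≈ 4.70e-04·0.572^k.
Need 0.572^k ≤ 2.0e-12/4.70e-04 = 4.25532e-09.
k ≥ ln(4.25532e-09)/ln(0.572) = -19.2751/-0.55862 = 34.505.
Smallest integer k = 35.

35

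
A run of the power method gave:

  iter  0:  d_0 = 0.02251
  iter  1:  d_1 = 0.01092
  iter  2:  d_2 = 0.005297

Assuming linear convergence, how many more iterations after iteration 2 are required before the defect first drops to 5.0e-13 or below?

Rate ρ ≈ d_2/d_1 = 0.005297/0.01092 = 0.4851.
After j more steps, d_{2+j} ≈ 0.005297·ρ^j; need ρ^j ≤ 5.0e-13/0.005297 = 9.43931e-11.
j ≥ ln(9.43931e-11)/ln(0.4851) = -23.0836/-0.72340 = 31.910.
So 32 more iterations are needed.

32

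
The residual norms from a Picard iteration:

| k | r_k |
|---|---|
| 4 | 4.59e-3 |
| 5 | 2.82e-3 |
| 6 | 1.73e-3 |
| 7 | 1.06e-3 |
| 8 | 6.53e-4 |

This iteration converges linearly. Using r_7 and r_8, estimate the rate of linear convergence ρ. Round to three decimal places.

ρ ≈ r_8/r_7 = 6.53e-4/1.06e-3 = 0.61604

0.616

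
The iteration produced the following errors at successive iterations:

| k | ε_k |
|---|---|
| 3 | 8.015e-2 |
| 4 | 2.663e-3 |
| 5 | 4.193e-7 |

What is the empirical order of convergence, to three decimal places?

2.572

p ≈ ln(ε_5/ε_4) / ln(ε_4/ε_3)
  = ln(4.193e-7/2.663e-3) / ln(2.663e-3/8.015e-2)
  = ln(0.000157454) / ln(0.0332252)
  = -8.756377 / -3.404447 ≈ 2.572041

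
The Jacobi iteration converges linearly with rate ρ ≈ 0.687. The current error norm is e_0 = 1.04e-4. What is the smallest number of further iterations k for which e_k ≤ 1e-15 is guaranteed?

68

After k steps, e_k ≈ 1.04e-4·0.687^k.
Need 0.687^k ≤ 1e-15/1.04e-4 = 9.61538e-12.
k ≥ ln(9.61538e-12)/ln(0.687) = -25.3677/-0.37542 = 67.572.
Smallest integer k = 68.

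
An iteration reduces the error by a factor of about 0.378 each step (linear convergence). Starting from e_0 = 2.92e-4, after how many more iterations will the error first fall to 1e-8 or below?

11

After k steps, e_k ≈ 2.92e-4·0.378^k.
Need 0.378^k ≤ 1e-8/2.92e-4 = 3.42466e-05.
k ≥ ln(3.42466e-05)/ln(0.378) = -10.2819/-0.97286 = 10.569.
Smallest integer k = 11.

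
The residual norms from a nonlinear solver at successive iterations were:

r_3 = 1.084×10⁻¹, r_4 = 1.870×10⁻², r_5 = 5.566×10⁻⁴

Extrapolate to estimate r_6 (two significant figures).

First estimate the order: p ≈ ln(r_5/r_4) / ln(r_4/r_3) = ln(5.566×10⁻⁴/1.870×10⁻²)/ln(1.870×10⁻²/1.084×10⁻¹) = ln(0.0297647)/ln(0.172509) ≈ 1.9999.
Then r_6 ≈ r_5·(r_5/r_4)^p = 5.566×10⁻⁴·(0.0297647)^1.9999 = 5.566×10⁻⁴·0.000886249 ≈ 4.933e-07.

4.9e-7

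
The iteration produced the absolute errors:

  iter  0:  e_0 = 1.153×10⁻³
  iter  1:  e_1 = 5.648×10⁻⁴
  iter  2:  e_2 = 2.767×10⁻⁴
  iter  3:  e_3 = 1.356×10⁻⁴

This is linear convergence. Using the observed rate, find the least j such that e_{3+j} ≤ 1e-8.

14

Rate ρ ≈ e_3/e_2 = 1.356×10⁻⁴/2.767×10⁻⁴ = 0.4901.
After j more steps, e_{3+j} ≈ 1.356×10⁻⁴·ρ^j; need ρ^j ≤ 1e-8/1.356×10⁻⁴ = 7.37463e-05.
j ≥ ln(7.37463e-05)/ln(0.4901) = -9.5149/-0.71315 = 13.342.
So 14 more iterations are needed.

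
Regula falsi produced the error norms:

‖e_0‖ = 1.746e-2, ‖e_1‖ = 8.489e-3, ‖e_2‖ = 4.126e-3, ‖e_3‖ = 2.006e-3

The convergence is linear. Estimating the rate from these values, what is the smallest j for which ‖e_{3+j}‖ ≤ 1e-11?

27

Rate ρ ≈ ‖e_3‖/‖e_2‖ = 2.006e-3/4.126e-3 = 0.4862.
After j more steps, ‖e_{3+j}‖ ≈ 2.006e-3·ρ^j; need ρ^j ≤ 1e-11/2.006e-3 = 4.98504e-09.
j ≥ ln(4.98504e-09)/ln(0.4862) = -19.1168/-0.72114 = 26.509.
So 27 more iterations are needed.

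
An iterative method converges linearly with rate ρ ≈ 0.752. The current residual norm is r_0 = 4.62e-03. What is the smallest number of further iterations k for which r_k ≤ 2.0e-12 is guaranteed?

After k steps, r_k ≈ 4.62e-03·0.752^k.
Need 0.752^k ≤ 2.0e-12/4.62e-03 = 4.329e-10.
k ≥ ln(4.329e-10)/ln(0.752) = -21.5605/-0.28502 = 75.646.
Smallest integer k = 76.

76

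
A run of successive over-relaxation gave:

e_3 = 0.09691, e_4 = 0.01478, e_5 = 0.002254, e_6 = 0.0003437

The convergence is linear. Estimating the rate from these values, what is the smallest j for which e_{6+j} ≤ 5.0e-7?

4

Rate ρ ≈ e_6/e_5 = 0.0003437/0.002254 = 0.1525.
After j more steps, e_{6+j} ≈ 0.0003437·ρ^j; need ρ^j ≤ 5.0e-7/0.0003437 = 0.00145476.
j ≥ ln(0.00145476)/ln(0.1525) = -6.5329/-1.88059 = 3.474.
So 4 more iterations are needed.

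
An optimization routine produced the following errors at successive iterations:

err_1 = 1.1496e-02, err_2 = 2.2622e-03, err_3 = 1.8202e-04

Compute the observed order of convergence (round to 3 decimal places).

1.550

p ≈ ln(err_3/err_2) / ln(err_2/err_1)
  = ln(1.8202e-04/2.2622e-03) / ln(2.2622e-03/1.1496e-02)
  = ln(0.0804615) / ln(0.196781)
  = -2.519976 / -1.625664 ≈ 1.550121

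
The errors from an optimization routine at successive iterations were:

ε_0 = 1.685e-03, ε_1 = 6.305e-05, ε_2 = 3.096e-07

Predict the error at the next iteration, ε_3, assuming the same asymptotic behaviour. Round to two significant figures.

First estimate the order: p ≈ ln(ε_2/ε_1) / ln(ε_1/ε_0) = ln(3.096e-07/6.305e-05)/ln(6.305e-05/1.685e-03) = ln(0.00491039)/ln(0.0374184) ≈ 1.6181.
Then ε_3 ≈ ε_2·(ε_2/ε_1)^p = 3.096e-07·(0.00491039)^1.6181 = 3.096e-07·0.000183652 ≈ 5.686e-11.

5.7e-11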